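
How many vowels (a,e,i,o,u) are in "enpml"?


Input: enpml
Checking each character:
  'e' at position 0: vowel (running total: 1)
  'n' at position 1: consonant
  'p' at position 2: consonant
  'm' at position 3: consonant
  'l' at position 4: consonant
Total vowels: 1

1


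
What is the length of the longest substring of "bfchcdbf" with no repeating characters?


Input: "bfchcdbf"
Sliding window (track last position of each char):
  Position 0 ('b'): window [0,0] length 1 -- new best
  Position 1 ('f'): window [0,1] length 2 -- new best
  Position 2 ('c'): window [0,2] length 3 -- new best
  Position 3 ('h'): window [0,3] length 4 -- new best
  Position 4 ('c'): repeat (last at 2), move window start to 3
  Position 4 ('c'): window [3,4] length 2
  Position 5 ('d'): window [3,5] length 3
  Position 6 ('b'): window [3,6] length 4
  Position 7 ('f'): window [3,7] length 5 -- new best
Longest substring with no repeats: "hcdbf" with length 5

5


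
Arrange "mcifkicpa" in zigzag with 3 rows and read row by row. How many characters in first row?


Zigzag "mcifkicpa" into 3 rows:
Placing characters:
  'm' => row 0
  'c' => row 1
  'i' => row 2
  'f' => row 1
  'k' => row 0
  'i' => row 1
  'c' => row 2
  'p' => row 1
  'a' => row 0
Rows:
  Row 0: "mka"
  Row 1: "cfip"
  Row 2: "ic"
First row length: 3

3


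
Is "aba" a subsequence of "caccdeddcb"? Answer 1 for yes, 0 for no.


Check if "aba" is a subsequence of "caccdeddcb"
Greedy scan:
  Position 0 ('c'): no match needed
  Position 1 ('a'): matches sub[0] = 'a'
  Position 2 ('c'): no match needed
  Position 3 ('c'): no match needed
  Position 4 ('d'): no match needed
  Position 5 ('e'): no match needed
  Position 6 ('d'): no match needed
  Position 7 ('d'): no match needed
  Position 8 ('c'): no match needed
  Position 9 ('b'): matches sub[1] = 'b'
Only matched 2/3 characters => not a subsequence

0


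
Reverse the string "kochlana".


Input: kochlana
Reading characters right to left:
  Position 7: 'a'
  Position 6: 'n'
  Position 5: 'a'
  Position 4: 'l'
  Position 3: 'h'
  Position 2: 'c'
  Position 1: 'o'
  Position 0: 'k'
Reversed: analhcok

analhcok


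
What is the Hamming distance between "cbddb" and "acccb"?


Comparing "cbddb" and "acccb" position by position:
  Position 0: 'c' vs 'a' => differ
  Position 1: 'b' vs 'c' => differ
  Position 2: 'd' vs 'c' => differ
  Position 3: 'd' vs 'c' => differ
  Position 4: 'b' vs 'b' => same
Total differences (Hamming distance): 4

4


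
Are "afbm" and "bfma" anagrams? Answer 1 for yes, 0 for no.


Strings: "afbm", "bfma"
Sorted first:  abfm
Sorted second: abfm
Sorted forms match => anagrams

1


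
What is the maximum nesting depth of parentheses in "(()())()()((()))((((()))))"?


Input: "(()())()()((()))((((()))))"
Tracking depth:
  Position 0 '(': depth becomes 1
  Position 1 '(': depth becomes 2
  Position 2 ')': depth becomes 1
  Position 3 '(': depth becomes 2
  Position 4 ')': depth becomes 1
  Position 5 ')': depth becomes 0
  Position 6 '(': depth becomes 1
  Position 7 ')': depth becomes 0
  Position 8 '(': depth becomes 1
  Position 9 ')': depth becomes 0
  Position 10 '(': depth becomes 1
  Position 11 '(': depth becomes 2
  Position 12 '(': depth becomes 3
  Position 13 ')': depth becomes 2
  Position 14 ')': depth becomes 1
  Position 15 ')': depth becomes 0
  Position 16 '(': depth becomes 1
  Position 17 '(': depth becomes 2
  Position 18 '(': depth becomes 3
  Position 19 '(': depth becomes 4
  Position 20 '(': depth becomes 5
  Position 21 ')': depth becomes 4
  Position 22 ')': depth becomes 3
  Position 23 ')': depth becomes 2
  Position 24 ')': depth becomes 1
  Position 25 ')': depth becomes 0
Maximum depth reached: 5

5


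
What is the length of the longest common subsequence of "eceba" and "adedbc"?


LCS of "eceba" and "adedbc"
DP table:
           a    d    e    d    b    c
      0    0    0    0    0    0    0
  e   0    0    0    1    1    1    1
  c   0    0    0    1    1    1    2
  e   0    0    0    1    1    1    2
  b   0    0    0    1    1    2    2
  a   0    1    1    1    1    2    2
LCS length = dp[5][6] = 2

2


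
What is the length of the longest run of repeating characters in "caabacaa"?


Input: "caabacaa"
Scanning for longest run:
  Position 1 ('a'): new char, reset run to 1
  Position 2 ('a'): continues run of 'a', length=2
  Position 3 ('b'): new char, reset run to 1
  Position 4 ('a'): new char, reset run to 1
  Position 5 ('c'): new char, reset run to 1
  Position 6 ('a'): new char, reset run to 1
  Position 7 ('a'): continues run of 'a', length=2
Longest run: 'a' with length 2

2


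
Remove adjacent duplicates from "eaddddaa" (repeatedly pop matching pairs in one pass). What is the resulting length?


Input: eaddddaa
Stack-based adjacent duplicate removal:
  Read 'e': push. Stack: e
  Read 'a': push. Stack: ea
  Read 'd': push. Stack: ead
  Read 'd': matches stack top 'd' => pop. Stack: ea
  Read 'd': push. Stack: ead
  Read 'd': matches stack top 'd' => pop. Stack: ea
  Read 'a': matches stack top 'a' => pop. Stack: e
  Read 'a': push. Stack: ea
Final stack: "ea" (length 2)

2


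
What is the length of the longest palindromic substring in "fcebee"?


Input: "fcebee"
Checking substrings for palindromes:
  [2:5] "ebe" (len 3) => palindrome
  [4:6] "ee" (len 2) => palindrome
Longest palindromic substring: "ebe" with length 3

3


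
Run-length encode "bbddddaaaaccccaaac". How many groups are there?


Input: bbddddaaaaccccaaac
Scanning for consecutive runs:
  Group 1: 'b' x 2 (positions 0-1)
  Group 2: 'd' x 4 (positions 2-5)
  Group 3: 'a' x 4 (positions 6-9)
  Group 4: 'c' x 4 (positions 10-13)
  Group 5: 'a' x 3 (positions 14-16)
  Group 6: 'c' x 1 (positions 17-17)
Total groups: 6

6


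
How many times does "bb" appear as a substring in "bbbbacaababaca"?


Searching for "bb" in "bbbbacaababaca"
Scanning each position:
  Position 0: "bb" => MATCH
  Position 1: "bb" => MATCH
  Position 2: "bb" => MATCH
  Position 3: "ba" => no
  Position 4: "ac" => no
  Position 5: "ca" => no
  Position 6: "aa" => no
  Position 7: "ab" => no
  Position 8: "ba" => no
  Position 9: "ab" => no
  Position 10: "ba" => no
  Position 11: "ac" => no
  Position 12: "ca" => no
Total occurrences: 3

3


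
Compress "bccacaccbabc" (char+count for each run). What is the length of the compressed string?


Input: bccacaccbabc
Runs:
  'b' x 1 => "b1"
  'c' x 2 => "c2"
  'a' x 1 => "a1"
  'c' x 1 => "c1"
  'a' x 1 => "a1"
  'c' x 2 => "c2"
  'b' x 1 => "b1"
  'a' x 1 => "a1"
  'b' x 1 => "b1"
  'c' x 1 => "c1"
Compressed: "b1c2a1c1a1c2b1a1b1c1"
Compressed length: 20

20


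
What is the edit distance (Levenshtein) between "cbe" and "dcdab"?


Computing edit distance: "cbe" -> "dcdab"
DP table:
           d    c    d    a    b
      0    1    2    3    4    5
  c   1    1    1    2    3    4
  b   2    2    2    2    3    3
  e   3    3    3    3    3    4
Edit distance = dp[3][5] = 4

4


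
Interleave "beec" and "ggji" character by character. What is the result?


Interleaving "beec" and "ggji":
  Position 0: 'b' from first, 'g' from second => "bg"
  Position 1: 'e' from first, 'g' from second => "eg"
  Position 2: 'e' from first, 'j' from second => "ej"
  Position 3: 'c' from first, 'i' from second => "ci"
Result: bgegejci

bgegejci


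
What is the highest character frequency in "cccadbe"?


Input: cccadbe
Character counts:
  'a': 1
  'b': 1
  'c': 3
  'd': 1
  'e': 1
Maximum frequency: 3

3


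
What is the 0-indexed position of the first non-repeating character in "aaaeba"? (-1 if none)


Input: aaaeba
Character frequencies:
  'a': 4
  'b': 1
  'e': 1
Scanning left to right for freq == 1:
  Position 0 ('a'): freq=4, skip
  Position 1 ('a'): freq=4, skip
  Position 2 ('a'): freq=4, skip
  Position 3 ('e'): unique! => answer = 3

3


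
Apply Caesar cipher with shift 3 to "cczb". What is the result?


Caesar cipher: shift "cczb" by 3
  'c' (pos 2) + 3 = pos 5 = 'f'
  'c' (pos 2) + 3 = pos 5 = 'f'
  'z' (pos 25) + 3 = pos 2 = 'c'
  'b' (pos 1) + 3 = pos 4 = 'e'
Result: ffce

ffce


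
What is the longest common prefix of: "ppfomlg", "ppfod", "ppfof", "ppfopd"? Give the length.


Words: ppfomlg, ppfod, ppfof, ppfopd
  Position 0: all 'p' => match
  Position 1: all 'p' => match
  Position 2: all 'f' => match
  Position 3: all 'o' => match
  Position 4: ('m', 'd', 'f', 'p') => mismatch, stop
LCP = "ppfo" (length 4)

4


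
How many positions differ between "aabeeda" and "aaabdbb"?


Comparing "aabeeda" and "aaabdbb" position by position:
  Position 0: 'a' vs 'a' => same
  Position 1: 'a' vs 'a' => same
  Position 2: 'b' vs 'a' => DIFFER
  Position 3: 'e' vs 'b' => DIFFER
  Position 4: 'e' vs 'd' => DIFFER
  Position 5: 'd' vs 'b' => DIFFER
  Position 6: 'a' vs 'b' => DIFFER
Positions that differ: 5

5


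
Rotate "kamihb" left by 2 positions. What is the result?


Input: "kamihb", rotate left by 2
First 2 characters: "ka"
Remaining characters: "mihb"
Concatenate remaining + first: "mihb" + "ka" = "mihbka"

mihbka


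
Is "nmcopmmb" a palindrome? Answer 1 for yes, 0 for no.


Input: nmcopmmb
Reversed: bmmpocmn
  Compare pos 0 ('n') with pos 7 ('b'): MISMATCH
  Compare pos 1 ('m') with pos 6 ('m'): match
  Compare pos 2 ('c') with pos 5 ('m'): MISMATCH
  Compare pos 3 ('o') with pos 4 ('p'): MISMATCH
Result: not a palindrome

0


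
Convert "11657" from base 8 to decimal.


Input: "11657" in base 8
Positional expansion:
  Digit '1' (value 1) x 8^4 = 4096
  Digit '1' (value 1) x 8^3 = 512
  Digit '6' (value 6) x 8^2 = 384
  Digit '5' (value 5) x 8^1 = 40
  Digit '7' (value 7) x 8^0 = 7
Sum = 5039

5039


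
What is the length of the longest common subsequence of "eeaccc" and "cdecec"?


LCS of "eeaccc" and "cdecec"
DP table:
           c    d    e    c    e    c
      0    0    0    0    0    0    0
  e   0    0    0    1    1    1    1
  e   0    0    0    1    1    2    2
  a   0    0    0    1    1    2    2
  c   0    1    1    1    2    2    3
  c   0    1    1    1    2    2    3
  c   0    1    1    1    2    2    3
LCS length = dp[6][6] = 3

3


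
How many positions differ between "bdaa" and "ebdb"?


Comparing "bdaa" and "ebdb" position by position:
  Position 0: 'b' vs 'e' => DIFFER
  Position 1: 'd' vs 'b' => DIFFER
  Position 2: 'a' vs 'd' => DIFFER
  Position 3: 'a' vs 'b' => DIFFER
Positions that differ: 4

4


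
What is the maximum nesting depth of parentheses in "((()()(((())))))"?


Input: "((()()(((())))))"
Tracking depth:
  Position 0 '(': depth becomes 1
  Position 1 '(': depth becomes 2
  Position 2 '(': depth becomes 3
  Position 3 ')': depth becomes 2
  Position 4 '(': depth becomes 3
  Position 5 ')': depth becomes 2
  Position 6 '(': depth becomes 3
  Position 7 '(': depth becomes 4
  Position 8 '(': depth becomes 5
  Position 9 '(': depth becomes 6
  Position 10 ')': depth becomes 5
  Position 11 ')': depth becomes 4
  Position 12 ')': depth becomes 3
  Position 13 ')': depth becomes 2
  Position 14 ')': depth becomes 1
  Position 15 ')': depth becomes 0
Maximum depth reached: 6

6


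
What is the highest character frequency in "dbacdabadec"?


Input: dbacdabadec
Character counts:
  'a': 3
  'b': 2
  'c': 2
  'd': 3
  'e': 1
Maximum frequency: 3

3


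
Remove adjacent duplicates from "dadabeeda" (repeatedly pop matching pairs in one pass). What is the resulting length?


Input: dadabeeda
Stack-based adjacent duplicate removal:
  Read 'd': push. Stack: d
  Read 'a': push. Stack: da
  Read 'd': push. Stack: dad
  Read 'a': push. Stack: dada
  Read 'b': push. Stack: dadab
  Read 'e': push. Stack: dadabe
  Read 'e': matches stack top 'e' => pop. Stack: dadab
  Read 'd': push. Stack: dadabd
  Read 'a': push. Stack: dadabda
Final stack: "dadabda" (length 7)

7


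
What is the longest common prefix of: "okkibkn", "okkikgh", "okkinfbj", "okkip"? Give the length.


Words: okkibkn, okkikgh, okkinfbj, okkip
  Position 0: all 'o' => match
  Position 1: all 'k' => match
  Position 2: all 'k' => match
  Position 3: all 'i' => match
  Position 4: ('b', 'k', 'n', 'p') => mismatch, stop
LCP = "okki" (length 4)

4


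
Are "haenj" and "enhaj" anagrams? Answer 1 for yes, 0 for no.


Strings: "haenj", "enhaj"
Sorted first:  aehjn
Sorted second: aehjn
Sorted forms match => anagrams

1


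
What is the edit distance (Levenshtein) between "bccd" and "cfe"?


Computing edit distance: "bccd" -> "cfe"
DP table:
           c    f    e
      0    1    2    3
  b   1    1    2    3
  c   2    1    2    3
  c   3    2    2    3
  d   4    3    3    3
Edit distance = dp[4][3] = 3

3


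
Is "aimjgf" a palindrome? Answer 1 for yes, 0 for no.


Input: aimjgf
Reversed: fgjmia
  Compare pos 0 ('a') with pos 5 ('f'): MISMATCH
  Compare pos 1 ('i') with pos 4 ('g'): MISMATCH
  Compare pos 2 ('m') with pos 3 ('j'): MISMATCH
Result: not a palindrome

0


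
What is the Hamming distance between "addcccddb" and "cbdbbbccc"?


Comparing "addcccddb" and "cbdbbbccc" position by position:
  Position 0: 'a' vs 'c' => differ
  Position 1: 'd' vs 'b' => differ
  Position 2: 'd' vs 'd' => same
  Position 3: 'c' vs 'b' => differ
  Position 4: 'c' vs 'b' => differ
  Position 5: 'c' vs 'b' => differ
  Position 6: 'd' vs 'c' => differ
  Position 7: 'd' vs 'c' => differ
  Position 8: 'b' vs 'c' => differ
Total differences (Hamming distance): 8

8


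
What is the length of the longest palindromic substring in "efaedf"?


Input: "efaedf"
Checking substrings for palindromes:
  No multi-char palindromic substrings found
Longest palindromic substring: "e" with length 1

1


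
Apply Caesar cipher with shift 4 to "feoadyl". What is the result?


Caesar cipher: shift "feoadyl" by 4
  'f' (pos 5) + 4 = pos 9 = 'j'
  'e' (pos 4) + 4 = pos 8 = 'i'
  'o' (pos 14) + 4 = pos 18 = 's'
  'a' (pos 0) + 4 = pos 4 = 'e'
  'd' (pos 3) + 4 = pos 7 = 'h'
  'y' (pos 24) + 4 = pos 2 = 'c'
  'l' (pos 11) + 4 = pos 15 = 'p'
Result: jisehcp

jisehcp


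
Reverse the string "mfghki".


Input: mfghki
Reading characters right to left:
  Position 5: 'i'
  Position 4: 'k'
  Position 3: 'h'
  Position 2: 'g'
  Position 1: 'f'
  Position 0: 'm'
Reversed: ikhgfm

ikhgfm


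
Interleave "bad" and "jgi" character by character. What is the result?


Interleaving "bad" and "jgi":
  Position 0: 'b' from first, 'j' from second => "bj"
  Position 1: 'a' from first, 'g' from second => "ag"
  Position 2: 'd' from first, 'i' from second => "di"
Result: bjagdi

bjagdi


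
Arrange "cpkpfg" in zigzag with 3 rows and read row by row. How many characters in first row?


Zigzag "cpkpfg" into 3 rows:
Placing characters:
  'c' => row 0
  'p' => row 1
  'k' => row 2
  'p' => row 1
  'f' => row 0
  'g' => row 1
Rows:
  Row 0: "cf"
  Row 1: "ppg"
  Row 2: "k"
First row length: 2

2


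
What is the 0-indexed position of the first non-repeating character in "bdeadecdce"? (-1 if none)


Input: bdeadecdce
Character frequencies:
  'a': 1
  'b': 1
  'c': 2
  'd': 3
  'e': 3
Scanning left to right for freq == 1:
  Position 0 ('b'): unique! => answer = 0

0


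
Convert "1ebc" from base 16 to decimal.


Input: "1ebc" in base 16
Positional expansion:
  Digit '1' (value 1) x 16^3 = 4096
  Digit 'e' (value 14) x 16^2 = 3584
  Digit 'b' (value 11) x 16^1 = 176
  Digit 'c' (value 12) x 16^0 = 12
Sum = 7868

7868


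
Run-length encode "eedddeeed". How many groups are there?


Input: eedddeeed
Scanning for consecutive runs:
  Group 1: 'e' x 2 (positions 0-1)
  Group 2: 'd' x 3 (positions 2-4)
  Group 3: 'e' x 3 (positions 5-7)
  Group 4: 'd' x 1 (positions 8-8)
Total groups: 4

4


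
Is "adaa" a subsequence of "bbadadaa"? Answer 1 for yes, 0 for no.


Check if "adaa" is a subsequence of "bbadadaa"
Greedy scan:
  Position 0 ('b'): no match needed
  Position 1 ('b'): no match needed
  Position 2 ('a'): matches sub[0] = 'a'
  Position 3 ('d'): matches sub[1] = 'd'
  Position 4 ('a'): matches sub[2] = 'a'
  Position 5 ('d'): no match needed
  Position 6 ('a'): matches sub[3] = 'a'
  Position 7 ('a'): no match needed
All 4 characters matched => is a subsequence

1


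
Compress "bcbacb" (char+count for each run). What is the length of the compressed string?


Input: bcbacb
Runs:
  'b' x 1 => "b1"
  'c' x 1 => "c1"
  'b' x 1 => "b1"
  'a' x 1 => "a1"
  'c' x 1 => "c1"
  'b' x 1 => "b1"
Compressed: "b1c1b1a1c1b1"
Compressed length: 12

12


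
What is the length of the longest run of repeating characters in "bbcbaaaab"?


Input: "bbcbaaaab"
Scanning for longest run:
  Position 1 ('b'): continues run of 'b', length=2
  Position 2 ('c'): new char, reset run to 1
  Position 3 ('b'): new char, reset run to 1
  Position 4 ('a'): new char, reset run to 1
  Position 5 ('a'): continues run of 'a', length=2
  Position 6 ('a'): continues run of 'a', length=3
  Position 7 ('a'): continues run of 'a', length=4
  Position 8 ('b'): new char, reset run to 1
Longest run: 'a' with length 4

4


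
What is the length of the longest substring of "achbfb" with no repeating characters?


Input: "achbfb"
Sliding window (track last position of each char):
  Position 0 ('a'): window [0,0] length 1 -- new best
  Position 1 ('c'): window [0,1] length 2 -- new best
  Position 2 ('h'): window [0,2] length 3 -- new best
  Position 3 ('b'): window [0,3] length 4 -- new best
  Position 4 ('f'): window [0,4] length 5 -- new best
  Position 5 ('b'): repeat (last at 3), move window start to 4
  Position 5 ('b'): window [4,5] length 2
Longest substring with no repeats: "achbf" with length 5

5


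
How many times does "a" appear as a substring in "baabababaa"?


Searching for "a" in "baabababaa"
Scanning each position:
  Position 0: "b" => no
  Position 1: "a" => MATCH
  Position 2: "a" => MATCH
  Position 3: "b" => no
  Position 4: "a" => MATCH
  Position 5: "b" => no
  Position 6: "a" => MATCH
  Position 7: "b" => no
  Position 8: "a" => MATCH
  Position 9: "a" => MATCH
Total occurrences: 6

6


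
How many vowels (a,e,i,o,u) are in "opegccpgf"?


Input: opegccpgf
Checking each character:
  'o' at position 0: vowel (running total: 1)
  'p' at position 1: consonant
  'e' at position 2: vowel (running total: 2)
  'g' at position 3: consonant
  'c' at position 4: consonant
  'c' at position 5: consonant
  'p' at position 6: consonant
  'g' at position 7: consonant
  'f' at position 8: consonant
Total vowels: 2

2


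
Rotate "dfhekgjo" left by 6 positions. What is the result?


Input: "dfhekgjo", rotate left by 6
First 6 characters: "dfhekg"
Remaining characters: "jo"
Concatenate remaining + first: "jo" + "dfhekg" = "jodfhekg"

jodfhekg


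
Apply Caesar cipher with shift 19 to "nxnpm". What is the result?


Caesar cipher: shift "nxnpm" by 19
  'n' (pos 13) + 19 = pos 6 = 'g'
  'x' (pos 23) + 19 = pos 16 = 'q'
  'n' (pos 13) + 19 = pos 6 = 'g'
  'p' (pos 15) + 19 = pos 8 = 'i'
  'm' (pos 12) + 19 = pos 5 = 'f'
Result: gqgif

gqgif


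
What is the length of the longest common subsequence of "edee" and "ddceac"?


LCS of "edee" and "ddceac"
DP table:
           d    d    c    e    a    c
      0    0    0    0    0    0    0
  e   0    0    0    0    1    1    1
  d   0    1    1    1    1    1    1
  e   0    1    1    1    2    2    2
  e   0    1    1    1    2    2    2
LCS length = dp[4][6] = 2

2


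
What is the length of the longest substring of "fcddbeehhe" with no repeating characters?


Input: "fcddbeehhe"
Sliding window (track last position of each char):
  Position 0 ('f'): window [0,0] length 1 -- new best
  Position 1 ('c'): window [0,1] length 2 -- new best
  Position 2 ('d'): window [0,2] length 3 -- new best
  Position 3 ('d'): repeat (last at 2), move window start to 3
  Position 3 ('d'): window [3,3] length 1
  Position 4 ('b'): window [3,4] length 2
  Position 5 ('e'): window [3,5] length 3
  Position 6 ('e'): repeat (last at 5), move window start to 6
  Position 6 ('e'): window [6,6] length 1
  Position 7 ('h'): window [6,7] length 2
  Position 8 ('h'): repeat (last at 7), move window start to 8
  Position 8 ('h'): window [8,8] length 1
  Position 9 ('e'): window [8,9] length 2
Longest substring with no repeats: "fcd" with length 3

3


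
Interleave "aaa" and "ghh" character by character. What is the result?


Interleaving "aaa" and "ghh":
  Position 0: 'a' from first, 'g' from second => "ag"
  Position 1: 'a' from first, 'h' from second => "ah"
  Position 2: 'a' from first, 'h' from second => "ah"
Result: agahah

agahah


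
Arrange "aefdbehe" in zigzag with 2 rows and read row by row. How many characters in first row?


Zigzag "aefdbehe" into 2 rows:
Placing characters:
  'a' => row 0
  'e' => row 1
  'f' => row 0
  'd' => row 1
  'b' => row 0
  'e' => row 1
  'h' => row 0
  'e' => row 1
Rows:
  Row 0: "afbh"
  Row 1: "edee"
First row length: 4

4


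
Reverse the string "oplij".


Input: oplij
Reading characters right to left:
  Position 4: 'j'
  Position 3: 'i'
  Position 2: 'l'
  Position 1: 'p'
  Position 0: 'o'
Reversed: jilpo

jilpo


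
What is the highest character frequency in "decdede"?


Input: decdede
Character counts:
  'c': 1
  'd': 3
  'e': 3
Maximum frequency: 3

3


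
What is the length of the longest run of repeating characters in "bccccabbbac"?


Input: "bccccabbbac"
Scanning for longest run:
  Position 1 ('c'): new char, reset run to 1
  Position 2 ('c'): continues run of 'c', length=2
  Position 3 ('c'): continues run of 'c', length=3
  Position 4 ('c'): continues run of 'c', length=4
  Position 5 ('a'): new char, reset run to 1
  Position 6 ('b'): new char, reset run to 1
  Position 7 ('b'): continues run of 'b', length=2
  Position 8 ('b'): continues run of 'b', length=3
  Position 9 ('a'): new char, reset run to 1
  Position 10 ('c'): new char, reset run to 1
Longest run: 'c' with length 4

4


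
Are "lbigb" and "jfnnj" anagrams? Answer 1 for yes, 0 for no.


Strings: "lbigb", "jfnnj"
Sorted first:  bbgil
Sorted second: fjjnn
Differ at position 0: 'b' vs 'f' => not anagrams

0


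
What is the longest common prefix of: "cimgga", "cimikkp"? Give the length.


Words: cimgga, cimikkp
  Position 0: all 'c' => match
  Position 1: all 'i' => match
  Position 2: all 'm' => match
  Position 3: ('g', 'i') => mismatch, stop
LCP = "cim" (length 3)

3


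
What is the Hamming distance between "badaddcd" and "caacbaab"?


Comparing "badaddcd" and "caacbaab" position by position:
  Position 0: 'b' vs 'c' => differ
  Position 1: 'a' vs 'a' => same
  Position 2: 'd' vs 'a' => differ
  Position 3: 'a' vs 'c' => differ
  Position 4: 'd' vs 'b' => differ
  Position 5: 'd' vs 'a' => differ
  Position 6: 'c' vs 'a' => differ
  Position 7: 'd' vs 'b' => differ
Total differences (Hamming distance): 7

7


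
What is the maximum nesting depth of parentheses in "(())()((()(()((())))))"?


Input: "(())()((()(()((())))))"
Tracking depth:
  Position 0 '(': depth becomes 1
  Position 1 '(': depth becomes 2
  Position 2 ')': depth becomes 1
  Position 3 ')': depth becomes 0
  Position 4 '(': depth becomes 1
  Position 5 ')': depth becomes 0
  Position 6 '(': depth becomes 1
  Position 7 '(': depth becomes 2
  Position 8 '(': depth becomes 3
  Position 9 ')': depth becomes 2
  Position 10 '(': depth becomes 3
  Position 11 '(': depth becomes 4
  Position 12 ')': depth becomes 3
  Position 13 '(': depth becomes 4
  Position 14 '(': depth becomes 5
  Position 15 '(': depth becomes 6
  Position 16 ')': depth becomes 5
  Position 17 ')': depth becomes 4
  Position 18 ')': depth becomes 3
  Position 19 ')': depth becomes 2
  Position 20 ')': depth becomes 1
  Position 21 ')': depth becomes 0
Maximum depth reached: 6

6


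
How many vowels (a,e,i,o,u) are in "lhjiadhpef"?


Input: lhjiadhpef
Checking each character:
  'l' at position 0: consonant
  'h' at position 1: consonant
  'j' at position 2: consonant
  'i' at position 3: vowel (running total: 1)
  'a' at position 4: vowel (running total: 2)
  'd' at position 5: consonant
  'h' at position 6: consonant
  'p' at position 7: consonant
  'e' at position 8: vowel (running total: 3)
  'f' at position 9: consonant
Total vowels: 3

3


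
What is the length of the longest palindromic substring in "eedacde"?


Input: "eedacde"
Checking substrings for palindromes:
  [0:2] "ee" (len 2) => palindrome
Longest palindromic substring: "ee" with length 2

2


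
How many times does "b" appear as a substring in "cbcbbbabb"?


Searching for "b" in "cbcbbbabb"
Scanning each position:
  Position 0: "c" => no
  Position 1: "b" => MATCH
  Position 2: "c" => no
  Position 3: "b" => MATCH
  Position 4: "b" => MATCH
  Position 5: "b" => MATCH
  Position 6: "a" => no
  Position 7: "b" => MATCH
  Position 8: "b" => MATCH
Total occurrences: 6

6


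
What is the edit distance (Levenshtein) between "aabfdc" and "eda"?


Computing edit distance: "aabfdc" -> "eda"
DP table:
           e    d    a
      0    1    2    3
  a   1    1    2    2
  a   2    2    2    2
  b   3    3    3    3
  f   4    4    4    4
  d   5    5    4    5
  c   6    6    5    5
Edit distance = dp[6][3] = 5

5


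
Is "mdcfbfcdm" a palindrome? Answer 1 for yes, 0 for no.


Input: mdcfbfcdm
Reversed: mdcfbfcdm
  Compare pos 0 ('m') with pos 8 ('m'): match
  Compare pos 1 ('d') with pos 7 ('d'): match
  Compare pos 2 ('c') with pos 6 ('c'): match
  Compare pos 3 ('f') with pos 5 ('f'): match
Result: palindrome

1


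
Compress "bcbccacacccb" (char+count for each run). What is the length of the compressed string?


Input: bcbccacacccb
Runs:
  'b' x 1 => "b1"
  'c' x 1 => "c1"
  'b' x 1 => "b1"
  'c' x 2 => "c2"
  'a' x 1 => "a1"
  'c' x 1 => "c1"
  'a' x 1 => "a1"
  'c' x 3 => "c3"
  'b' x 1 => "b1"
Compressed: "b1c1b1c2a1c1a1c3b1"
Compressed length: 18

18


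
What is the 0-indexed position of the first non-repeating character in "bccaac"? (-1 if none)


Input: bccaac
Character frequencies:
  'a': 2
  'b': 1
  'c': 3
Scanning left to right for freq == 1:
  Position 0 ('b'): unique! => answer = 0

0


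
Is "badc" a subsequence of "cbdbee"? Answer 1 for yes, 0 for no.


Check if "badc" is a subsequence of "cbdbee"
Greedy scan:
  Position 0 ('c'): no match needed
  Position 1 ('b'): matches sub[0] = 'b'
  Position 2 ('d'): no match needed
  Position 3 ('b'): no match needed
  Position 4 ('e'): no match needed
  Position 5 ('e'): no match needed
Only matched 1/4 characters => not a subsequence

0


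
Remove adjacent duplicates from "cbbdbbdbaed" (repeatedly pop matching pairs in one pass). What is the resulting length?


Input: cbbdbbdbaed
Stack-based adjacent duplicate removal:
  Read 'c': push. Stack: c
  Read 'b': push. Stack: cb
  Read 'b': matches stack top 'b' => pop. Stack: c
  Read 'd': push. Stack: cd
  Read 'b': push. Stack: cdb
  Read 'b': matches stack top 'b' => pop. Stack: cd
  Read 'd': matches stack top 'd' => pop. Stack: c
  Read 'b': push. Stack: cb
  Read 'a': push. Stack: cba
  Read 'e': push. Stack: cbae
  Read 'd': push. Stack: cbaed
Final stack: "cbaed" (length 5)

5


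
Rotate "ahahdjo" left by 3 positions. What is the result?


Input: "ahahdjo", rotate left by 3
First 3 characters: "aha"
Remaining characters: "hdjo"
Concatenate remaining + first: "hdjo" + "aha" = "hdjoaha"

hdjoaha


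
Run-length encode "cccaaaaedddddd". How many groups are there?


Input: cccaaaaedddddd
Scanning for consecutive runs:
  Group 1: 'c' x 3 (positions 0-2)
  Group 2: 'a' x 4 (positions 3-6)
  Group 3: 'e' x 1 (positions 7-7)
  Group 4: 'd' x 6 (positions 8-13)
Total groups: 4

4


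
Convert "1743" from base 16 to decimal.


Input: "1743" in base 16
Positional expansion:
  Digit '1' (value 1) x 16^3 = 4096
  Digit '7' (value 7) x 16^2 = 1792
  Digit '4' (value 4) x 16^1 = 64
  Digit '3' (value 3) x 16^0 = 3
Sum = 5955

5955


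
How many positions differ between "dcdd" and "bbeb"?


Comparing "dcdd" and "bbeb" position by position:
  Position 0: 'd' vs 'b' => DIFFER
  Position 1: 'c' vs 'b' => DIFFER
  Position 2: 'd' vs 'e' => DIFFER
  Position 3: 'd' vs 'b' => DIFFER
Positions that differ: 4

4


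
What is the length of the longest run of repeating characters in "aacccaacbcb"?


Input: "aacccaacbcb"
Scanning for longest run:
  Position 1 ('a'): continues run of 'a', length=2
  Position 2 ('c'): new char, reset run to 1
  Position 3 ('c'): continues run of 'c', length=2
  Position 4 ('c'): continues run of 'c', length=3
  Position 5 ('a'): new char, reset run to 1
  Position 6 ('a'): continues run of 'a', length=2
  Position 7 ('c'): new char, reset run to 1
  Position 8 ('b'): new char, reset run to 1
  Position 9 ('c'): new char, reset run to 1
  Position 10 ('b'): new char, reset run to 1
Longest run: 'c' with length 3

3


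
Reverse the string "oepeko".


Input: oepeko
Reading characters right to left:
  Position 5: 'o'
  Position 4: 'k'
  Position 3: 'e'
  Position 2: 'p'
  Position 1: 'e'
  Position 0: 'o'
Reversed: okepeo

okepeo


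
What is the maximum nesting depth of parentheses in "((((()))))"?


Input: "((((()))))"
Tracking depth:
  Position 0 '(': depth becomes 1
  Position 1 '(': depth becomes 2
  Position 2 '(': depth becomes 3
  Position 3 '(': depth becomes 4
  Position 4 '(': depth becomes 5
  Position 5 ')': depth becomes 4
  Position 6 ')': depth becomes 3
  Position 7 ')': depth becomes 2
  Position 8 ')': depth becomes 1
  Position 9 ')': depth becomes 0
Maximum depth reached: 5

5


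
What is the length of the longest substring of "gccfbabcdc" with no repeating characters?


Input: "gccfbabcdc"
Sliding window (track last position of each char):
  Position 0 ('g'): window [0,0] length 1 -- new best
  Position 1 ('c'): window [0,1] length 2 -- new best
  Position 2 ('c'): repeat (last at 1), move window start to 2
  Position 2 ('c'): window [2,2] length 1
  Position 3 ('f'): window [2,3] length 2
  Position 4 ('b'): window [2,4] length 3 -- new best
  Position 5 ('a'): window [2,5] length 4 -- new best
  Position 6 ('b'): repeat (last at 4), move window start to 5
  Position 6 ('b'): window [5,6] length 2
  Position 7 ('c'): window [5,7] length 3
  Position 8 ('d'): window [5,8] length 4
  Position 9 ('c'): repeat (last at 7), move window start to 8
  Position 9 ('c'): window [8,9] length 2
Longest substring with no repeats: "cfba" with length 4

4


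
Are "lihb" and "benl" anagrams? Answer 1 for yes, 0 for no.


Strings: "lihb", "benl"
Sorted first:  bhil
Sorted second: beln
Differ at position 1: 'h' vs 'e' => not anagrams

0


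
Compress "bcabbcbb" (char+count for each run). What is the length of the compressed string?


Input: bcabbcbb
Runs:
  'b' x 1 => "b1"
  'c' x 1 => "c1"
  'a' x 1 => "a1"
  'b' x 2 => "b2"
  'c' x 1 => "c1"
  'b' x 2 => "b2"
Compressed: "b1c1a1b2c1b2"
Compressed length: 12

12


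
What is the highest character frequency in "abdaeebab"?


Input: abdaeebab
Character counts:
  'a': 3
  'b': 3
  'd': 1
  'e': 2
Maximum frequency: 3

3


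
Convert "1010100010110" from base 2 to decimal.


Input: "1010100010110" in base 2
Positional expansion:
  Digit '1' (value 1) x 2^12 = 4096
  Digit '0' (value 0) x 2^11 = 0
  Digit '1' (value 1) x 2^10 = 1024
  Digit '0' (value 0) x 2^9 = 0
  Digit '1' (value 1) x 2^8 = 256
  Digit '0' (value 0) x 2^7 = 0
  Digit '0' (value 0) x 2^6 = 0
  Digit '0' (value 0) x 2^5 = 0
  Digit '1' (value 1) x 2^4 = 16
  Digit '0' (value 0) x 2^3 = 0
  Digit '1' (value 1) x 2^2 = 4
  Digit '1' (value 1) x 2^1 = 2
  Digit '0' (value 0) x 2^0 = 0
Sum = 5398

5398


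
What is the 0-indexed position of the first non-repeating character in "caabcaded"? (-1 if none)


Input: caabcaded
Character frequencies:
  'a': 3
  'b': 1
  'c': 2
  'd': 2
  'e': 1
Scanning left to right for freq == 1:
  Position 0 ('c'): freq=2, skip
  Position 1 ('a'): freq=3, skip
  Position 2 ('a'): freq=3, skip
  Position 3 ('b'): unique! => answer = 3

3


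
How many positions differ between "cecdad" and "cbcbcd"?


Comparing "cecdad" and "cbcbcd" position by position:
  Position 0: 'c' vs 'c' => same
  Position 1: 'e' vs 'b' => DIFFER
  Position 2: 'c' vs 'c' => same
  Position 3: 'd' vs 'b' => DIFFER
  Position 4: 'a' vs 'c' => DIFFER
  Position 5: 'd' vs 'd' => same
Positions that differ: 3

3


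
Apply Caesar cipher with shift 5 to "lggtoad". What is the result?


Caesar cipher: shift "lggtoad" by 5
  'l' (pos 11) + 5 = pos 16 = 'q'
  'g' (pos 6) + 5 = pos 11 = 'l'
  'g' (pos 6) + 5 = pos 11 = 'l'
  't' (pos 19) + 5 = pos 24 = 'y'
  'o' (pos 14) + 5 = pos 19 = 't'
  'a' (pos 0) + 5 = pos 5 = 'f'
  'd' (pos 3) + 5 = pos 8 = 'i'
Result: qllytfi

qllytfi


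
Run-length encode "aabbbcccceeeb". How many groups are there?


Input: aabbbcccceeeb
Scanning for consecutive runs:
  Group 1: 'a' x 2 (positions 0-1)
  Group 2: 'b' x 3 (positions 2-4)
  Group 3: 'c' x 4 (positions 5-8)
  Group 4: 'e' x 3 (positions 9-11)
  Group 5: 'b' x 1 (positions 12-12)
Total groups: 5

5


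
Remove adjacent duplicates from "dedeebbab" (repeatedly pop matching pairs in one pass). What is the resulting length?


Input: dedeebbab
Stack-based adjacent duplicate removal:
  Read 'd': push. Stack: d
  Read 'e': push. Stack: de
  Read 'd': push. Stack: ded
  Read 'e': push. Stack: dede
  Read 'e': matches stack top 'e' => pop. Stack: ded
  Read 'b': push. Stack: dedb
  Read 'b': matches stack top 'b' => pop. Stack: ded
  Read 'a': push. Stack: deda
  Read 'b': push. Stack: dedab
Final stack: "dedab" (length 5)

5


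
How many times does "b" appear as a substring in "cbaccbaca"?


Searching for "b" in "cbaccbaca"
Scanning each position:
  Position 0: "c" => no
  Position 1: "b" => MATCH
  Position 2: "a" => no
  Position 3: "c" => no
  Position 4: "c" => no
  Position 5: "b" => MATCH
  Position 6: "a" => no
  Position 7: "c" => no
  Position 8: "a" => no
Total occurrences: 2

2


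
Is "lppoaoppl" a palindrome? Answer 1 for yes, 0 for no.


Input: lppoaoppl
Reversed: lppoaoppl
  Compare pos 0 ('l') with pos 8 ('l'): match
  Compare pos 1 ('p') with pos 7 ('p'): match
  Compare pos 2 ('p') with pos 6 ('p'): match
  Compare pos 3 ('o') with pos 5 ('o'): match
Result: palindrome

1


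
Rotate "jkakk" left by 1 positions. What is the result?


Input: "jkakk", rotate left by 1
First 1 characters: "j"
Remaining characters: "kakk"
Concatenate remaining + first: "kakk" + "j" = "kakkj"

kakkj


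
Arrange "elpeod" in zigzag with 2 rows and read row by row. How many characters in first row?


Zigzag "elpeod" into 2 rows:
Placing characters:
  'e' => row 0
  'l' => row 1
  'p' => row 0
  'e' => row 1
  'o' => row 0
  'd' => row 1
Rows:
  Row 0: "epo"
  Row 1: "led"
First row length: 3

3


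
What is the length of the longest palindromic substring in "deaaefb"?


Input: "deaaefb"
Checking substrings for palindromes:
  [1:5] "eaae" (len 4) => palindrome
  [2:4] "aa" (len 2) => palindrome
Longest palindromic substring: "eaae" with length 4

4


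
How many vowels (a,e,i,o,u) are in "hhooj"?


Input: hhooj
Checking each character:
  'h' at position 0: consonant
  'h' at position 1: consonant
  'o' at position 2: vowel (running total: 1)
  'o' at position 3: vowel (running total: 2)
  'j' at position 4: consonant
Total vowels: 2

2


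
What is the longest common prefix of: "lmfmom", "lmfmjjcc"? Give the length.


Words: lmfmom, lmfmjjcc
  Position 0: all 'l' => match
  Position 1: all 'm' => match
  Position 2: all 'f' => match
  Position 3: all 'm' => match
  Position 4: ('o', 'j') => mismatch, stop
LCP = "lmfm" (length 4)

4


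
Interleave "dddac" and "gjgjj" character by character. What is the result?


Interleaving "dddac" and "gjgjj":
  Position 0: 'd' from first, 'g' from second => "dg"
  Position 1: 'd' from first, 'j' from second => "dj"
  Position 2: 'd' from first, 'g' from second => "dg"
  Position 3: 'a' from first, 'j' from second => "aj"
  Position 4: 'c' from first, 'j' from second => "cj"
Result: dgdjdgajcj

dgdjdgajcj


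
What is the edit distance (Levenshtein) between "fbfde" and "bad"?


Computing edit distance: "fbfde" -> "bad"
DP table:
           b    a    d
      0    1    2    3
  f   1    1    2    3
  b   2    1    2    3
  f   3    2    2    3
  d   4    3    3    2
  e   5    4    4    3
Edit distance = dp[5][3] = 3

3


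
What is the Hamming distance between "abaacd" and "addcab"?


Comparing "abaacd" and "addcab" position by position:
  Position 0: 'a' vs 'a' => same
  Position 1: 'b' vs 'd' => differ
  Position 2: 'a' vs 'd' => differ
  Position 3: 'a' vs 'c' => differ
  Position 4: 'c' vs 'a' => differ
  Position 5: 'd' vs 'b' => differ
Total differences (Hamming distance): 5

5


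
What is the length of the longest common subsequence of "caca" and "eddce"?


LCS of "caca" and "eddce"
DP table:
           e    d    d    c    e
      0    0    0    0    0    0
  c   0    0    0    0    1    1
  a   0    0    0    0    1    1
  c   0    0    0    0    1    1
  a   0    0    0    0    1    1
LCS length = dp[4][5] = 1

1


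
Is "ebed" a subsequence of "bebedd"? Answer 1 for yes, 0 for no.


Check if "ebed" is a subsequence of "bebedd"
Greedy scan:
  Position 0 ('b'): no match needed
  Position 1 ('e'): matches sub[0] = 'e'
  Position 2 ('b'): matches sub[1] = 'b'
  Position 3 ('e'): matches sub[2] = 'e'
  Position 4 ('d'): matches sub[3] = 'd'
  Position 5 ('d'): no match needed
All 4 characters matched => is a subsequence

1


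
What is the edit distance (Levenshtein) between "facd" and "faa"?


Computing edit distance: "facd" -> "faa"
DP table:
           f    a    a
      0    1    2    3
  f   1    0    1    2
  a   2    1    0    1
  c   3    2    1    1
  d   4    3    2    2
Edit distance = dp[4][3] = 2

2


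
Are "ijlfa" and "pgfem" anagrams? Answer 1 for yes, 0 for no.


Strings: "ijlfa", "pgfem"
Sorted first:  afijl
Sorted second: efgmp
Differ at position 0: 'a' vs 'e' => not anagrams

0


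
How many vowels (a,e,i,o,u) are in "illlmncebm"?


Input: illlmncebm
Checking each character:
  'i' at position 0: vowel (running total: 1)
  'l' at position 1: consonant
  'l' at position 2: consonant
  'l' at position 3: consonant
  'm' at position 4: consonant
  'n' at position 5: consonant
  'c' at position 6: consonant
  'e' at position 7: vowel (running total: 2)
  'b' at position 8: consonant
  'm' at position 9: consonant
Total vowels: 2

2


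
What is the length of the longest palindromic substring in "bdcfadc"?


Input: "bdcfadc"
Checking substrings for palindromes:
  No multi-char palindromic substrings found
Longest palindromic substring: "b" with length 1

1


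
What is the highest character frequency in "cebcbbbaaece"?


Input: cebcbbbaaece
Character counts:
  'a': 2
  'b': 4
  'c': 3
  'e': 3
Maximum frequency: 4

4


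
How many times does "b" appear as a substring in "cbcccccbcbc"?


Searching for "b" in "cbcccccbcbc"
Scanning each position:
  Position 0: "c" => no
  Position 1: "b" => MATCH
  Position 2: "c" => no
  Position 3: "c" => no
  Position 4: "c" => no
  Position 5: "c" => no
  Position 6: "c" => no
  Position 7: "b" => MATCH
  Position 8: "c" => no
  Position 9: "b" => MATCH
  Position 10: "c" => no
Total occurrences: 3

3


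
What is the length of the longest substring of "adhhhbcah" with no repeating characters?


Input: "adhhhbcah"
Sliding window (track last position of each char):
  Position 0 ('a'): window [0,0] length 1 -- new best
  Position 1 ('d'): window [0,1] length 2 -- new best
  Position 2 ('h'): window [0,2] length 3 -- new best
  Position 3 ('h'): repeat (last at 2), move window start to 3
  Position 3 ('h'): window [3,3] length 1
  Position 4 ('h'): repeat (last at 3), move window start to 4
  Position 4 ('h'): window [4,4] length 1
  Position 5 ('b'): window [4,5] length 2
  Position 6 ('c'): window [4,6] length 3
  Position 7 ('a'): window [4,7] length 4 -- new best
  Position 8 ('h'): repeat (last at 4), move window start to 5
  Position 8 ('h'): window [5,8] length 4
Longest substring with no repeats: "hbca" with length 4

4
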